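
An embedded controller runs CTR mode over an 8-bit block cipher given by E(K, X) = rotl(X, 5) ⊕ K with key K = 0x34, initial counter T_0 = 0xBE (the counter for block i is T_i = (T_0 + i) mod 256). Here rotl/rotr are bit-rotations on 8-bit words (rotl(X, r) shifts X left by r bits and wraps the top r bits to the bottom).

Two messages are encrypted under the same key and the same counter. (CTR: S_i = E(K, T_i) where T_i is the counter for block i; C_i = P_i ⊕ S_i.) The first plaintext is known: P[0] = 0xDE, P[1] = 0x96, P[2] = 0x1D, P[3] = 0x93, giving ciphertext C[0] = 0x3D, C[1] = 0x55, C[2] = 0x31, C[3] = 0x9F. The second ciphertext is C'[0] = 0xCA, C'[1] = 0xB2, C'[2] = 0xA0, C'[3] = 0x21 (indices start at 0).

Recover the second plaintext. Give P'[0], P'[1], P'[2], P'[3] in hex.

P'[0] = 0x29, P'[1] = 0x71, P'[2] = 0x8C, P'[3] = 0x2D

In CTR with a reused counter, both messages share the same keystream S_i, so C_i ⊕ C'_i = P_i ⊕ P'_i and thus P'_i = P_i ⊕ C_i ⊕ C'_i.
P'[0]: 0xDE ⊕ 0x3D ⊕ 0xCA = 0x29.
P'[1]: 0x96 ⊕ 0x55 ⊕ 0xB2 = 0x71.
P'[2]: 0x1D ⊕ 0x31 ⊕ 0xA0 = 0x8C.
P'[3]: 0x93 ⊕ 0x9F ⊕ 0x21 = 0x2D.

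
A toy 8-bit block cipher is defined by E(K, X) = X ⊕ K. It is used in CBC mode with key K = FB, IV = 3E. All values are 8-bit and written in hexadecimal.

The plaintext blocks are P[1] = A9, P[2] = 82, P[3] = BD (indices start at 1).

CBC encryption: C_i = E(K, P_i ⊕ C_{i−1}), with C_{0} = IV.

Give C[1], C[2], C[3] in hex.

C[1] = 6C, C[2] = 15, C[3] = 53

C[1]: P[1] ⊕ 3E = 97; E(K, 97) = 6C.
C[2]: P[2] ⊕ 6C = EE; E(K, EE) = 15.
C[3]: P[3] ⊕ 15 = A8; E(K, A8) = 53.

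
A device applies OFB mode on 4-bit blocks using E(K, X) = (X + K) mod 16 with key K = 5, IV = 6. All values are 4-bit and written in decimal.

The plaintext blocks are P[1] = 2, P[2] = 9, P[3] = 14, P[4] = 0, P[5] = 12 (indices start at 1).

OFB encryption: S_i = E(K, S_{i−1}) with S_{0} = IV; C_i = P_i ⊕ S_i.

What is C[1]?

C[1]: S = E(K, 6) = 11; 2 ⊕ 11 = 9.

C[1] = 9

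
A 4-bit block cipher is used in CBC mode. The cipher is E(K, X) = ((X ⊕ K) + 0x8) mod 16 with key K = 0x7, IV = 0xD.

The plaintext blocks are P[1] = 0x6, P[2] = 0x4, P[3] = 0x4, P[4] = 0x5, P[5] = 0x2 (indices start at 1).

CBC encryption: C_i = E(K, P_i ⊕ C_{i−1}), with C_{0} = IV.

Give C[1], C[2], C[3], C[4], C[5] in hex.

C[1]: P[1] ⊕ 0xD = 0xB; E(K, 0xB) = 0x4.
C[2]: P[2] ⊕ 0x4 = 0x0; E(K, 0x0) = 0xF.
C[3]: P[3] ⊕ 0xF = 0xB; E(K, 0xB) = 0x4.
C[4]: P[4] ⊕ 0x4 = 0x1; E(K, 0x1) = 0xE.
C[5]: P[5] ⊕ 0xE = 0xC; E(K, 0xC) = 0x3.

C[1] = 0x4, C[2] = 0xF, C[3] = 0x4, C[4] = 0xE, C[5] = 0x3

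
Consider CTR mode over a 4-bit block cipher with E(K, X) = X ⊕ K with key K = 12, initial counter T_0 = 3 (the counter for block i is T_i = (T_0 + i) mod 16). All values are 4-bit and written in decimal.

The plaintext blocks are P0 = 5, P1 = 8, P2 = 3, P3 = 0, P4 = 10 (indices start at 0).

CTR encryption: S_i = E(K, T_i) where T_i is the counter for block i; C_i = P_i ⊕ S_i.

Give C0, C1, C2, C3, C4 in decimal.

C0 = 10, C1 = 0, C2 = 10, C3 = 10, C4 = 1

C0: T = 3, S = E(K, T) = 15; 5 ⊕ 15 = 10.
C1: T = 4, S = E(K, T) = 8; 8 ⊕ 8 = 0.
C2: T = 5, S = E(K, T) = 9; 3 ⊕ 9 = 10.
C3: T = 6, S = E(K, T) = 10; 0 ⊕ 10 = 10.
C4: T = 7, S = E(K, T) = 11; 10 ⊕ 11 = 1.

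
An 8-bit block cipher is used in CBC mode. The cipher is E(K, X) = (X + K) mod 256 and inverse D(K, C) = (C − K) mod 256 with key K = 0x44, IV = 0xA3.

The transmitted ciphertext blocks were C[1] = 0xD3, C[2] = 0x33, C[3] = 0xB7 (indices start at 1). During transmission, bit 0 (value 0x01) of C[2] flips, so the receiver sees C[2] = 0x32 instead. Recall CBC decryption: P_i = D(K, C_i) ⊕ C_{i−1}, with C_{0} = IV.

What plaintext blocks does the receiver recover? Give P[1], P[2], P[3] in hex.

Only C[2] changed, to 0x32. In CBC, a change in C_i garbles P_i and flips the same bit in P_{i+1}. Decrypting the received ciphertext:
P[1]: D(K, 0xD3) = 0x8F; 0x8F ⊕ 0xA3 = 0x2C.
P[2]: D(K, 0x32) = 0xEE; 0xEE ⊕ 0xD3 = 0x3D.
P[3]: D(K, 0xB7) = 0x73; 0x73 ⊕ 0x32 = 0x41.
Blocks that differ from the original plaintext: P[2], P[3].

P[1] = 0x2C, P[2] = 0x3D, P[3] = 0x41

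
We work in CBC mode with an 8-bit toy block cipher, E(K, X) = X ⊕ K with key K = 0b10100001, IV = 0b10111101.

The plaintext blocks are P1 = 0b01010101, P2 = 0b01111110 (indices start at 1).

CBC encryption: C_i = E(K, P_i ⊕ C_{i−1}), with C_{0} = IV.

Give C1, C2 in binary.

C1: P1 ⊕ 0b10111101 = 0b11101000; E(K, 0b11101000) = 0b01001001.
C2: P2 ⊕ 0b01001001 = 0b00110111; E(K, 0b00110111) = 0b10010110.

C1 = 0b01001001, C2 = 0b10010110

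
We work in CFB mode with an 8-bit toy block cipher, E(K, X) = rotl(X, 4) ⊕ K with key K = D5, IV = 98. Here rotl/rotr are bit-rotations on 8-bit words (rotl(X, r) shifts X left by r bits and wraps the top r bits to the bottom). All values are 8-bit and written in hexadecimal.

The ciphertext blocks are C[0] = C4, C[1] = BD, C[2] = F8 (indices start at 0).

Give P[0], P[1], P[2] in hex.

CFB decryption: P_i = C_i ⊕ E(K, C_{i−1}), with C_{−1} = IV.
P[0]: E(K, 98) = 5C; C4 ⊕ 5C = 98.
P[1]: E(K, C4) = 99; BD ⊕ 99 = 24.
P[2]: E(K, BD) = 0E; F8 ⊕ 0E = F6.

P[0] = 98, P[1] = 24, P[2] = F6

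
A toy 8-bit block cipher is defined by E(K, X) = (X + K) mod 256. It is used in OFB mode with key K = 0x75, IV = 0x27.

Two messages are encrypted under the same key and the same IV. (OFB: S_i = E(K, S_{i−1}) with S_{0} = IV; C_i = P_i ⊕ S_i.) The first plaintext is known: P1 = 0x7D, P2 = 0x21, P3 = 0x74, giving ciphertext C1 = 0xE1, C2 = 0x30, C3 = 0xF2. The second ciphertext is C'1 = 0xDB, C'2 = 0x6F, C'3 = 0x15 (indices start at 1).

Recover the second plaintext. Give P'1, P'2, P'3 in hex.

In OFB with a reused IV, both messages share the same keystream S_i, so C_i ⊕ C'_i = P_i ⊕ P'_i and thus P'_i = P_i ⊕ C_i ⊕ C'_i.
P'1: 0x7D ⊕ 0xE1 ⊕ 0xDB = 0x47.
P'2: 0x21 ⊕ 0x30 ⊕ 0x6F = 0x7E.
P'3: 0x74 ⊕ 0xF2 ⊕ 0x15 = 0x93.

P'1 = 0x47, P'2 = 0x7E, P'3 = 0x93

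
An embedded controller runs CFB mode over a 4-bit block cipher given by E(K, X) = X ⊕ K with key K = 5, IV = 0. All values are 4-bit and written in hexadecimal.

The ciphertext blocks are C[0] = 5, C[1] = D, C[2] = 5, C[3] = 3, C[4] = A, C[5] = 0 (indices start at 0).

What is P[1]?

P[1] = D

CFB decryption: P_i = C_i ⊕ E(K, C_{i−1}), with C_{−1} = IV.
P[1]: E(K, 5) = 0; D ⊕ 0 = D.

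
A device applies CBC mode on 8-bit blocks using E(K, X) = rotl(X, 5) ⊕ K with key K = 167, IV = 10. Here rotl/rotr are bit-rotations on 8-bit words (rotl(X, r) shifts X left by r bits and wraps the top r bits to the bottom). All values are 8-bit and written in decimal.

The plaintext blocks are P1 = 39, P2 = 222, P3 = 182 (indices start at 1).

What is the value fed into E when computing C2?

220

CBC encryption: C_i = E(K, P_i ⊕ C_{i−1}), with C_{0} = IV.
C1: P1 ⊕ 10 = 45; E(K, 45) = 2.
C2: P2 ⊕ 2 = 220; E(K, 220) = 60.
So the input to E for block 2 is 220.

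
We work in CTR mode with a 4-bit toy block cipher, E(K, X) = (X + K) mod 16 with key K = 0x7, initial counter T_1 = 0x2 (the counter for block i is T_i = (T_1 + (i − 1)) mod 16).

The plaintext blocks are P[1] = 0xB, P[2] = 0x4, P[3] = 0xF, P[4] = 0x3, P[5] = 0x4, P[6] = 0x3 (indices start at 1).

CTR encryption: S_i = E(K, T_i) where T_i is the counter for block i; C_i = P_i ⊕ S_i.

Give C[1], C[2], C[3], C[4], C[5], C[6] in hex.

C[1]: T = 0x2, S = E(K, T) = 0x9; 0xB ⊕ 0x9 = 0x2.
C[2]: T = 0x3, S = E(K, T) = 0xA; 0x4 ⊕ 0xA = 0xE.
C[3]: T = 0x4, S = E(K, T) = 0xB; 0xF ⊕ 0xB = 0x4.
C[4]: T = 0x5, S = E(K, T) = 0xC; 0x3 ⊕ 0xC = 0xF.
C[5]: T = 0x6, S = E(K, T) = 0xD; 0x4 ⊕ 0xD = 0x9.
C[6]: T = 0x7, S = E(K, T) = 0xE; 0x3 ⊕ 0xE = 0xD.

C[1] = 0x2, C[2] = 0xE, C[3] = 0x4, C[4] = 0xF, C[5] = 0x9, C[6] = 0xD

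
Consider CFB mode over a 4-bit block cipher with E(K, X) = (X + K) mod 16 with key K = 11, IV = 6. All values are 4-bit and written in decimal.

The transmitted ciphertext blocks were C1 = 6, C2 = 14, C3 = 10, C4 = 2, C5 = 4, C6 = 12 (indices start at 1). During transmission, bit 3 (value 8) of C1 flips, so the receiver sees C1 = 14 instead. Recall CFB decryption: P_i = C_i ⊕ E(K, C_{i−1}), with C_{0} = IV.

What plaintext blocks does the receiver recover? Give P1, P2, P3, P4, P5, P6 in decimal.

Only C1 changed, to 14. In CFB, a change in C_i flips the same bit in P_i and garbles P_{i+1}. Decrypting the received ciphertext:
P1: E(K, 6) = 1; 14 ⊕ 1 = 15.
P2: E(K, 14) = 9; 14 ⊕ 9 = 7.
P3: E(K, 14) = 9; 10 ⊕ 9 = 3.
P4: E(K, 10) = 5; 2 ⊕ 5 = 7.
P5: E(K, 2) = 13; 4 ⊕ 13 = 9.
P6: E(K, 4) = 15; 12 ⊕ 15 = 3.
Blocks that differ from the original plaintext: P1, P2.

P1 = 15, P2 = 7, P3 = 3, P4 = 7, P5 = 9, P6 = 3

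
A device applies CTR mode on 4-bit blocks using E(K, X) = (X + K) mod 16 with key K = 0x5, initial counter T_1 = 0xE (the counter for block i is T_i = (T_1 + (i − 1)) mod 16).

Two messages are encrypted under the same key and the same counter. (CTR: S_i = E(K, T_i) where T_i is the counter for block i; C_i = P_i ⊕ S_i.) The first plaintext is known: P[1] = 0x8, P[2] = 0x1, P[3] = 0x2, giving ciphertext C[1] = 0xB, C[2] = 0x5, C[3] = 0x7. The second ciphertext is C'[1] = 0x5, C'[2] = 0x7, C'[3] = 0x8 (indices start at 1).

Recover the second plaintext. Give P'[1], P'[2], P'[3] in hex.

In CTR with a reused counter, both messages share the same keystream S_i, so C_i ⊕ C'_i = P_i ⊕ P'_i and thus P'_i = P_i ⊕ C_i ⊕ C'_i.
P'[1]: 0x8 ⊕ 0xB ⊕ 0x5 = 0x6.
P'[2]: 0x1 ⊕ 0x5 ⊕ 0x7 = 0x3.
P'[3]: 0x2 ⊕ 0x7 ⊕ 0x8 = 0xD.

P'[1] = 0x6, P'[2] = 0x3, P'[3] = 0xD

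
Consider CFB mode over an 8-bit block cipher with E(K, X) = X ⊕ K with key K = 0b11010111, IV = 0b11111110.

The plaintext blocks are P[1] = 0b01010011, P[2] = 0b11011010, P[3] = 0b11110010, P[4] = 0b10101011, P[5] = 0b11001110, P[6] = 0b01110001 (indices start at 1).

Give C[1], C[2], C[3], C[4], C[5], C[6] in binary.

C[1] = 0b01111010, C[2] = 0b01110111, C[3] = 0b01010010, C[4] = 0b00101110, C[5] = 0b00110111, C[6] = 0b10010001

CFB encryption: C_i = P_i ⊕ E(K, C_{i−1}), with C_{0} = IV.
C[1]: E(K, 0b11111110) = 0b00101001; 0b01010011 ⊕ 0b00101001 = 0b01111010.
C[2]: E(K, 0b01111010) = 0b10101101; 0b11011010 ⊕ 0b10101101 = 0b01110111.
C[3]: E(K, 0b01110111) = 0b10100000; 0b11110010 ⊕ 0b10100000 = 0b01010010.
C[4]: E(K, 0b01010010) = 0b10000101; 0b10101011 ⊕ 0b10000101 = 0b00101110.
C[5]: E(K, 0b00101110) = 0b11111001; 0b11001110 ⊕ 0b11111001 = 0b00110111.
C[6]: E(K, 0b00110111) = 0b11100000; 0b01110001 ⊕ 0b11100000 = 0b10010001.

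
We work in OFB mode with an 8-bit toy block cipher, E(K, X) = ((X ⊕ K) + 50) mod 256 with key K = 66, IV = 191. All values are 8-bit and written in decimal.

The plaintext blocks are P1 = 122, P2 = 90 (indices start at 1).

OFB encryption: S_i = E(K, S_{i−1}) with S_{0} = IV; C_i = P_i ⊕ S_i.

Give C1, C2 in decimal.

C1 = 85, C2 = 197

C1: S = E(K, 191) = 47; 122 ⊕ 47 = 85.
C2: S = E(K, 47) = 159; 90 ⊕ 159 = 197.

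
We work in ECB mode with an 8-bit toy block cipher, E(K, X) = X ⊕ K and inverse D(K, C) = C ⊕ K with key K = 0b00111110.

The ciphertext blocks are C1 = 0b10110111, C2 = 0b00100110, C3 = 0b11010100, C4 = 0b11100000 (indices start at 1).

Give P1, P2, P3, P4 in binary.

ECB decryption: P_i = D(K, C_i).
P1: D(K, 0b10110111) = 0b10001001.
P2: D(K, 0b00100110) = 0b00011000.
P3: D(K, 0b11010100) = 0b11101010.
P4: D(K, 0b11100000) = 0b11011110.

P1 = 0b10001001, P2 = 0b00011000, P3 = 0b11101010, P4 = 0b11011110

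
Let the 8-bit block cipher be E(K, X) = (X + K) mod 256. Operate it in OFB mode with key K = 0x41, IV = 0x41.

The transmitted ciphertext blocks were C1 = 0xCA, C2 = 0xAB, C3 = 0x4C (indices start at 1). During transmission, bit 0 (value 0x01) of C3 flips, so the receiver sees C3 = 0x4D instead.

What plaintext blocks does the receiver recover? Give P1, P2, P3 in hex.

OFB decryption: S_i = E(K, S_{i−1}) with S_{0} = IV; P_i = C_i ⊕ S_i.
Only C3 changed, to 0x4D. In OFB, a change in C_i flips the same bit in P_i only; the keystream is unaffected. Decrypting the received ciphertext:
P1: S = E(K, 0x41) = 0x82; 0xCA ⊕ 0x82 = 0x48.
P2: S = E(K, 0x82) = 0xC3; 0xAB ⊕ 0xC3 = 0x68.
P3: S = E(K, 0xC3) = 0x04; 0x4D ⊕ 0x04 = 0x49.
Blocks that differ from the original plaintext: P3.

P1 = 0x48, P2 = 0x68, P3 = 0x49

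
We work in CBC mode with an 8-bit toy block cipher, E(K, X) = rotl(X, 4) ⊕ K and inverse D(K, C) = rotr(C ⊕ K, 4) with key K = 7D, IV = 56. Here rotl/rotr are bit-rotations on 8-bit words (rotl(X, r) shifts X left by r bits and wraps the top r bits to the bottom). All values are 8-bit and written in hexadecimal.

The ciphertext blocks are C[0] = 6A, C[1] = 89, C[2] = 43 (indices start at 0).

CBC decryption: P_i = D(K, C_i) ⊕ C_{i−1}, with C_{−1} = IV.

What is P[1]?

P[1]: D(K, 89) = 4F; 4F ⊕ 6A = 25.

P[1] = 25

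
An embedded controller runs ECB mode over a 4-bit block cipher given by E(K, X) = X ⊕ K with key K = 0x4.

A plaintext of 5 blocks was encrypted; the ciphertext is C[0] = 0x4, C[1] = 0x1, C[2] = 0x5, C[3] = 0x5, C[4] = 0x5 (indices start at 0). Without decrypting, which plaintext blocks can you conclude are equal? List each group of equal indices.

ECB encrypts each block independently with the same key, so equal ciphertext blocks imply equal plaintext blocks.
C[2] = C[3] = C[4] = 0x5, so P[2] = P[3] = P[4].

P[2] = P[3] = P[4]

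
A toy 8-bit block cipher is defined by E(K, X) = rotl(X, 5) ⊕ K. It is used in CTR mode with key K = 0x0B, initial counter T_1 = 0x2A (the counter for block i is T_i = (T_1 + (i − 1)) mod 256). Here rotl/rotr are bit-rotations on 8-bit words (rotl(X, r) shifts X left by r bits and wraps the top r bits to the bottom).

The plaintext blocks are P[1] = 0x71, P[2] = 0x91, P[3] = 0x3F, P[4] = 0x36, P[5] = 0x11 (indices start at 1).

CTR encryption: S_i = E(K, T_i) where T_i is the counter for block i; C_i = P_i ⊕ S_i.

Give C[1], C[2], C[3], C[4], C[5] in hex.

C[1]: T = 0x2A, S = E(K, T) = 0x4E; 0x71 ⊕ 0x4E = 0x3F.
C[2]: T = 0x2B, S = E(K, T) = 0x6E; 0x91 ⊕ 0x6E = 0xFF.
C[3]: T = 0x2C, S = E(K, T) = 0x8E; 0x3F ⊕ 0x8E = 0xB1.
C[4]: T = 0x2D, S = E(K, T) = 0xAE; 0x36 ⊕ 0xAE = 0x98.
C[5]: T = 0x2E, S = E(K, T) = 0xCE; 0x11 ⊕ 0xCE = 0xDF.

C[1] = 0x3F, C[2] = 0xFF, C[3] = 0xB1, C[4] = 0x98, C[5] = 0xDF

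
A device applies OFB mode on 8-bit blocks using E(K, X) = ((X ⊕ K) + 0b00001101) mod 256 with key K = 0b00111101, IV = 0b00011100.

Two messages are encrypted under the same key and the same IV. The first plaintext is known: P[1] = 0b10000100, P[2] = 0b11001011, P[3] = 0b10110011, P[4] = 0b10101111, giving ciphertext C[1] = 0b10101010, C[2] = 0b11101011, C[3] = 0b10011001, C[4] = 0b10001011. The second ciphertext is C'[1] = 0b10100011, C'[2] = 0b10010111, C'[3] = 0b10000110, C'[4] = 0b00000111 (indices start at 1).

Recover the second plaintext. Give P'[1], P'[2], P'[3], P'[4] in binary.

In OFB with a reused IV, both messages share the same keystream S_i, so C_i ⊕ C'_i = P_i ⊕ P'_i and thus P'_i = P_i ⊕ C_i ⊕ C'_i.
P'[1]: 0b10000100 ⊕ 0b10101010 ⊕ 0b10100011 = 0b10001101.
P'[2]: 0b11001011 ⊕ 0b11101011 ⊕ 0b10010111 = 0b10110111.
P'[3]: 0b10110011 ⊕ 0b10011001 ⊕ 0b10000110 = 0b10101100.
P'[4]: 0b10101111 ⊕ 0b10001011 ⊕ 0b00000111 = 0b00100011.

P'[1] = 0b10001101, P'[2] = 0b10110111, P'[3] = 0b10101100, P'[4] = 0b00100011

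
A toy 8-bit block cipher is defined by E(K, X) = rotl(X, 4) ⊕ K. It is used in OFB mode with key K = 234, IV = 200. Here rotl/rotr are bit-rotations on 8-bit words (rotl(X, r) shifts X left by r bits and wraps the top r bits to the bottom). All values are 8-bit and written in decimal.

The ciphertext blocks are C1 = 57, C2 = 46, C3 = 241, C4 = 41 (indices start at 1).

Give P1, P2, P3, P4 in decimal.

OFB decryption: S_i = E(K, S_{i−1}) with S_{0} = IV; P_i = C_i ⊕ S_i.
P1: S = E(K, 200) = 102; 57 ⊕ 102 = 95.
P2: S = E(K, 102) = 140; 46 ⊕ 140 = 162.
P3: S = E(K, 140) = 34; 241 ⊕ 34 = 211.
P4: S = E(K, 34) = 200; 41 ⊕ 200 = 225.

P1 = 95, P2 = 162, P3 = 211, P4 = 225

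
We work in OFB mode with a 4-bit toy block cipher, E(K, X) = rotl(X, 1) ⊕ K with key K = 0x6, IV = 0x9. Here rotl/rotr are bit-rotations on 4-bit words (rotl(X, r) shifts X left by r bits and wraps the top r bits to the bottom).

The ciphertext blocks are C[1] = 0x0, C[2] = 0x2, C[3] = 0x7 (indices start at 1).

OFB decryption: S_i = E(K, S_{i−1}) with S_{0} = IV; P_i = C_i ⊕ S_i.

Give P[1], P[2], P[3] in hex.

P[1] = 0x5, P[2] = 0xE, P[3] = 0x8

P[1]: S = E(K, 0x9) = 0x5; 0x0 ⊕ 0x5 = 0x5.
P[2]: S = E(K, 0x5) = 0xC; 0x2 ⊕ 0xC = 0xE.
P[3]: S = E(K, 0xC) = 0xF; 0x7 ⊕ 0xF = 0x8.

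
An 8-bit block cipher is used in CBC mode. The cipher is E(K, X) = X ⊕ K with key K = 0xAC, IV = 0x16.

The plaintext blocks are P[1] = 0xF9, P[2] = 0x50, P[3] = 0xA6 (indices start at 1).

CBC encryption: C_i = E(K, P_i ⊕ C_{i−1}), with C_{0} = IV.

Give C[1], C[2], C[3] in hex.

C[1]: P[1] ⊕ 0x16 = 0xEF; E(K, 0xEF) = 0x43.
C[2]: P[2] ⊕ 0x43 = 0x13; E(K, 0x13) = 0xBF.
C[3]: P[3] ⊕ 0xBF = 0x19; E(K, 0x19) = 0xB5.

C[1] = 0x43, C[2] = 0xBF, C[3] = 0xB5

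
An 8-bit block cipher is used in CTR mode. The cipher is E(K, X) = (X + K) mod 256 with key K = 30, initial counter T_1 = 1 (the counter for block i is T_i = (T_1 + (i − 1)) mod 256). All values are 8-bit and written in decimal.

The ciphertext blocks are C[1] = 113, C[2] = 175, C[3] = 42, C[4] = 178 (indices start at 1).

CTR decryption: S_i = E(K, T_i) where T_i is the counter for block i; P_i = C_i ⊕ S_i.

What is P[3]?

P[3]: T = 3, S = E(K, T) = 33; 42 ⊕ 33 = 11.

P[3] = 11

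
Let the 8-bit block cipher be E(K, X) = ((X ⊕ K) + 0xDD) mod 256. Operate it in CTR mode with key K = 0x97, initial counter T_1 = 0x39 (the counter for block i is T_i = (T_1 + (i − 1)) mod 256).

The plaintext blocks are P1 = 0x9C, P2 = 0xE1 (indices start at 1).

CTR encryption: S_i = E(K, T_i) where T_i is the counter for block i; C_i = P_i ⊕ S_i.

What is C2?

C1: T = 0x39, S = E(K, T) = 0x8B; 0x9C ⊕ 0x8B = 0x17.
C2: T = 0x3A, S = E(K, T) = 0x8A; 0xE1 ⊕ 0x8A = 0x6B.

C2 = 0x6B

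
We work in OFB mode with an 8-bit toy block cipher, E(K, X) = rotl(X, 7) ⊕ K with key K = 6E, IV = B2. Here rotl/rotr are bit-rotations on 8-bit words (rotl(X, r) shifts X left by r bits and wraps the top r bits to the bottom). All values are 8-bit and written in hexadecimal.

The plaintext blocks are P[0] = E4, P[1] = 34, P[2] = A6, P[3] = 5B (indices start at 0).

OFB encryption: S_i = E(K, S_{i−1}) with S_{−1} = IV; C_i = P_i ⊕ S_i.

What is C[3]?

C[0]: S = E(K, B2) = 37; E4 ⊕ 37 = D3.
C[1]: S = E(K, 37) = F5; 34 ⊕ F5 = C1.
C[2]: S = E(K, F5) = 94; A6 ⊕ 94 = 32.
C[3]: S = E(K, 94) = 24; 5B ⊕ 24 = 7F.

C[3] = 7F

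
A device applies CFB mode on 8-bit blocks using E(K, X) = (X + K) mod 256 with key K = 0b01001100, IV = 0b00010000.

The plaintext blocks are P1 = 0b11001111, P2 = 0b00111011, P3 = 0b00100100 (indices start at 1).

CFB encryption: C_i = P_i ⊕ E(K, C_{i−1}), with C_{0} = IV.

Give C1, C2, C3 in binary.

C1 = 0b10010011, C2 = 0b11100100, C3 = 0b00010100

C1: E(K, 0b00010000) = 0b01011100; 0b11001111 ⊕ 0b01011100 = 0b10010011.
C2: E(K, 0b10010011) = 0b11011111; 0b00111011 ⊕ 0b11011111 = 0b11100100.
C3: E(K, 0b11100100) = 0b00110000; 0b00100100 ⊕ 0b00110000 = 0b00010100.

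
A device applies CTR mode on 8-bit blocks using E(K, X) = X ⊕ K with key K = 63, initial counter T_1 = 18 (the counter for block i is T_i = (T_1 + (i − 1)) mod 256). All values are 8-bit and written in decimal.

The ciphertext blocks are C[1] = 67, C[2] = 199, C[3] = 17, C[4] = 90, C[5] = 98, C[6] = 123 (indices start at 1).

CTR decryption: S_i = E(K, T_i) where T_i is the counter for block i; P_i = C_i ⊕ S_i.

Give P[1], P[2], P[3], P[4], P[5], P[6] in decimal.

P[1] = 110, P[2] = 235, P[3] = 58, P[4] = 112, P[5] = 75, P[6] = 83

P[1]: T = 18, S = E(K, T) = 45; 67 ⊕ 45 = 110.
P[2]: T = 19, S = E(K, T) = 44; 199 ⊕ 44 = 235.
P[3]: T = 20, S = E(K, T) = 43; 17 ⊕ 43 = 58.
P[4]: T = 21, S = E(K, T) = 42; 90 ⊕ 42 = 112.
P[5]: T = 22, S = E(K, T) = 41; 98 ⊕ 41 = 75.
P[6]: T = 23, S = E(K, T) = 40; 123 ⊕ 40 = 83.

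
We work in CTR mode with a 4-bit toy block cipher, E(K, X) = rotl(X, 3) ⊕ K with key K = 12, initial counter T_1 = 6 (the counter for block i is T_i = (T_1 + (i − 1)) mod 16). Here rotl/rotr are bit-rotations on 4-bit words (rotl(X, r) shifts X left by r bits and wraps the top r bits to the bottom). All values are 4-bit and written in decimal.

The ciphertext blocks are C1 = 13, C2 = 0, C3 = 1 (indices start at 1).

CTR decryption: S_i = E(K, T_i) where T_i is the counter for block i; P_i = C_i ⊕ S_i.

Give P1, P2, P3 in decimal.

P1 = 2, P2 = 7, P3 = 9

P1: T = 6, S = E(K, T) = 15; 13 ⊕ 15 = 2.
P2: T = 7, S = E(K, T) = 7; 0 ⊕ 7 = 7.
P3: T = 8, S = E(K, T) = 8; 1 ⊕ 8 = 9.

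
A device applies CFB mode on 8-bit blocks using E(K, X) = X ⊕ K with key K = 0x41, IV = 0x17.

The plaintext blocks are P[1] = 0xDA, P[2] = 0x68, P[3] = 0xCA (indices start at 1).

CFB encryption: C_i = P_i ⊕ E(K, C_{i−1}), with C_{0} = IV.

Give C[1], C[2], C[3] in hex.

C[1] = 0x8C, C[2] = 0xA5, C[3] = 0x2E

C[1]: E(K, 0x17) = 0x56; 0xDA ⊕ 0x56 = 0x8C.
C[2]: E(K, 0x8C) = 0xCD; 0x68 ⊕ 0xCD = 0xA5.
C[3]: E(K, 0xA5) = 0xE4; 0xCA ⊕ 0xE4 = 0x2E.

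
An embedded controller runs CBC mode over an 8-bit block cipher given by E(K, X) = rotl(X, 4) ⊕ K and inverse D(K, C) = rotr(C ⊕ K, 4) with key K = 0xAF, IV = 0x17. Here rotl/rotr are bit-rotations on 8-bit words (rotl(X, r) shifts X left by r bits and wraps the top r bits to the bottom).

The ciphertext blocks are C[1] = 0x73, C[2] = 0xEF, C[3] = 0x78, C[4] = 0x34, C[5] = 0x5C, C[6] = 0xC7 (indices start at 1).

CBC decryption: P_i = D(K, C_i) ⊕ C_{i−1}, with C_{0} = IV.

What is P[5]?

P[5]: D(K, 0x5C) = 0x3F; 0x3F ⊕ 0x34 = 0x0B.

P[5] = 0x0B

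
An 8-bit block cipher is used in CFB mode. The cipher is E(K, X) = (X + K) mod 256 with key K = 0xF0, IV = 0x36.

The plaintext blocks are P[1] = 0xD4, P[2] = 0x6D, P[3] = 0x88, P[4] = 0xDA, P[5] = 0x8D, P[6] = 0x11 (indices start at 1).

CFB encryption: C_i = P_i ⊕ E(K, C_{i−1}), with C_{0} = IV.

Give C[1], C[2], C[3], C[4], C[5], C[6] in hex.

C[1] = 0xF2, C[2] = 0x8F, C[3] = 0xF7, C[4] = 0x3D, C[5] = 0xA0, C[6] = 0x81

C[1]: E(K, 0x36) = 0x26; 0xD4 ⊕ 0x26 = 0xF2.
C[2]: E(K, 0xF2) = 0xE2; 0x6D ⊕ 0xE2 = 0x8F.
C[3]: E(K, 0x8F) = 0x7F; 0x88 ⊕ 0x7F = 0xF7.
C[4]: E(K, 0xF7) = 0xE7; 0xDA ⊕ 0xE7 = 0x3D.
C[5]: E(K, 0x3D) = 0x2D; 0x8D ⊕ 0x2D = 0xA0.
C[6]: E(K, 0xA0) = 0x90; 0x11 ⊕ 0x90 = 0x81.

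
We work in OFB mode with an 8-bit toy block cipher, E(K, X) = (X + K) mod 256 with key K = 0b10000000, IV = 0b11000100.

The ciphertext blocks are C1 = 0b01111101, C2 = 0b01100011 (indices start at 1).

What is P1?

OFB decryption: S_i = E(K, S_{i−1}) with S_{0} = IV; P_i = C_i ⊕ S_i.
P1: S = E(K, 0b11000100) = 0b01000100; 0b01111101 ⊕ 0b01000100 = 0b00111001.

P1 = 0b00111001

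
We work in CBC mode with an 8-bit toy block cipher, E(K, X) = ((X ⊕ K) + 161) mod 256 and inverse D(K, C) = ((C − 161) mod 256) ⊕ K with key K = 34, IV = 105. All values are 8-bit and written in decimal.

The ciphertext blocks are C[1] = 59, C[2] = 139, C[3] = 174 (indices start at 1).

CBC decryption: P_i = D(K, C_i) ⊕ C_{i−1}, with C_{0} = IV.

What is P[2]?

P[2]: D(K, 139) = 200; 200 ⊕ 59 = 243.

P[2] = 243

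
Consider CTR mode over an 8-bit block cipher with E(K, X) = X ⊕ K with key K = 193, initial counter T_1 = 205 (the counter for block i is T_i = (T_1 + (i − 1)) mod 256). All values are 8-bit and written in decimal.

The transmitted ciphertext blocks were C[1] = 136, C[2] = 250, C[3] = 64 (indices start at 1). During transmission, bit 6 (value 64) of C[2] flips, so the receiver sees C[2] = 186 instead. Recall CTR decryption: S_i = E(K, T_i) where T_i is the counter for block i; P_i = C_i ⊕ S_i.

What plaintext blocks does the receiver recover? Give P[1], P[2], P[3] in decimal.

P[1] = 132, P[2] = 181, P[3] = 78

Only C[2] changed, to 186. In CTR, a change in C_i flips the same bit in P_i only; the keystream is unaffected. Decrypting the received ciphertext:
P[1]: T = 205, S = E(K, T) = 12; 136 ⊕ 12 = 132.
P[2]: T = 206, S = E(K, T) = 15; 186 ⊕ 15 = 181.
P[3]: T = 207, S = E(K, T) = 14; 64 ⊕ 14 = 78.
Blocks that differ from the original plaintext: P[2].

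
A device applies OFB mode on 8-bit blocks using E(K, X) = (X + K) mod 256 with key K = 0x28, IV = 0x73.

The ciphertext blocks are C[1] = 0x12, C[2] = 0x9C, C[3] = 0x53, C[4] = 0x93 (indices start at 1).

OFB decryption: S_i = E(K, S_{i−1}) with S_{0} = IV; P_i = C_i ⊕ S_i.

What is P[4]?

P[1]: S = E(K, 0x73) = 0x9B; 0x12 ⊕ 0x9B = 0x89.
P[2]: S = E(K, 0x9B) = 0xC3; 0x9C ⊕ 0xC3 = 0x5F.
P[3]: S = E(K, 0xC3) = 0xEB; 0x53 ⊕ 0xEB = 0xB8.
P[4]: S = E(K, 0xEB) = 0x13; 0x93 ⊕ 0x13 = 0x80.

P[4] = 0x80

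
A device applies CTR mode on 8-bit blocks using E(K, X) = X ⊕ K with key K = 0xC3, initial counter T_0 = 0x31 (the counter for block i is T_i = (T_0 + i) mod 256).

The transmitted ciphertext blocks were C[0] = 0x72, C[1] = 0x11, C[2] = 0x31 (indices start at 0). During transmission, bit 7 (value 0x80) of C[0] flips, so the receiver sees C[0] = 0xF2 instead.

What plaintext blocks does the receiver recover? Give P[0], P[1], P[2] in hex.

CTR decryption: S_i = E(K, T_i) where T_i is the counter for block i; P_i = C_i ⊕ S_i.
Only C[0] changed, to 0xF2. In CTR, a change in C_i flips the same bit in P_i only; the keystream is unaffected. Decrypting the received ciphertext:
P[0]: T = 0x31, S = E(K, T) = 0xF2; 0xF2 ⊕ 0xF2 = 0x00.
P[1]: T = 0x32, S = E(K, T) = 0xF1; 0x11 ⊕ 0xF1 = 0xE0.
P[2]: T = 0x33, S = E(K, T) = 0xF0; 0x31 ⊕ 0xF0 = 0xC1.
Blocks that differ from the original plaintext: P[0].

P[0] = 0x00, P[1] = 0xE0, P[2] = 0xC1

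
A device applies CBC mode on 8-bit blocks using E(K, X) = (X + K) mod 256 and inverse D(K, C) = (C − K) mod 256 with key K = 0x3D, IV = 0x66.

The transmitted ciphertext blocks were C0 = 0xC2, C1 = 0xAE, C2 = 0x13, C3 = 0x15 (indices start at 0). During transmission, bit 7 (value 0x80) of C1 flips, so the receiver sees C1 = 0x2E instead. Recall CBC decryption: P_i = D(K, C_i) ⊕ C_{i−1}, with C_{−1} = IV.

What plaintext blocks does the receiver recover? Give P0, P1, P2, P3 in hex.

Only C1 changed, to 0x2E. In CBC, a change in C_i garbles P_i and flips the same bit in P_{i+1}. Decrypting the received ciphertext:
P0: D(K, 0xC2) = 0x85; 0x85 ⊕ 0x66 = 0xE3.
P1: D(K, 0x2E) = 0xF1; 0xF1 ⊕ 0xC2 = 0x33.
P2: D(K, 0x13) = 0xD6; 0xD6 ⊕ 0x2E = 0xF8.
P3: D(K, 0x15) = 0xD8; 0xD8 ⊕ 0x13 = 0xCB.
Blocks that differ from the original plaintext: P1, P2.

P0 = 0xE3, P1 = 0x33, P2 = 0xF8, P3 = 0xCB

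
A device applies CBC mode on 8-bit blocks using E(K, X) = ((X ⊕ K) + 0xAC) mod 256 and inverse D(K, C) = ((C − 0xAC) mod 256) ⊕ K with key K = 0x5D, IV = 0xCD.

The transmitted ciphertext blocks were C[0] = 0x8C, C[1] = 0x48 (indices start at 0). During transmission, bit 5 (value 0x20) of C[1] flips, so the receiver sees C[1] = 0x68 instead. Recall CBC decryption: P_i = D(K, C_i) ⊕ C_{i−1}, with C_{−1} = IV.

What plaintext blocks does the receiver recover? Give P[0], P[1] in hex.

P[0] = 0x70, P[1] = 0x6D

Only C[1] changed, to 0x68. In CBC, a change in C_i garbles P_i and flips the same bit in P_{i+1}. Decrypting the received ciphertext:
P[0]: D(K, 0x8C) = 0xBD; 0xBD ⊕ 0xCD = 0x70.
P[1]: D(K, 0x68) = 0xE1; 0xE1 ⊕ 0x8C = 0x6D.
Blocks that differ from the original plaintext: P[1].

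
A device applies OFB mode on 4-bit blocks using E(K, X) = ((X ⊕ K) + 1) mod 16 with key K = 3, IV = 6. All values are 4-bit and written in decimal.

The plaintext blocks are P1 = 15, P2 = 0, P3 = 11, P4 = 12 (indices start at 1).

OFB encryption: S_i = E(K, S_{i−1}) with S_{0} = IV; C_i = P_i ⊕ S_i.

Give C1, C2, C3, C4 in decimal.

C1: S = E(K, 6) = 6; 15 ⊕ 6 = 9.
C2: S = E(K, 6) = 6; 0 ⊕ 6 = 6.
C3: S = E(K, 6) = 6; 11 ⊕ 6 = 13.
C4: S = E(K, 6) = 6; 12 ⊕ 6 = 10.

C1 = 9, C2 = 6, C3 = 13, C4 = 10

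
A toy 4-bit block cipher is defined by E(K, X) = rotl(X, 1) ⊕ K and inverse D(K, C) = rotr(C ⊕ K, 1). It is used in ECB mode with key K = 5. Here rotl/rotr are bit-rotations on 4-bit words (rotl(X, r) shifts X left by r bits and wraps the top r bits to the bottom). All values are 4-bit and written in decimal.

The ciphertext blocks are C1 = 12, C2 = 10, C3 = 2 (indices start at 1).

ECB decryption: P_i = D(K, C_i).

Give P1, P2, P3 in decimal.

P1 = 12, P2 = 15, P3 = 11

P1: D(K, 12) = 12.
P2: D(K, 10) = 15.
P3: D(K, 2) = 11.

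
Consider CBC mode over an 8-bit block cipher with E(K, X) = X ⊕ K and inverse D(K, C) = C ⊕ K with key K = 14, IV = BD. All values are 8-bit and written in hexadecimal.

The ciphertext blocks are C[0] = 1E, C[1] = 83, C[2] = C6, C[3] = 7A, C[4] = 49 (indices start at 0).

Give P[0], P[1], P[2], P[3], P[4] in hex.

CBC decryption: P_i = D(K, C_i) ⊕ C_{i−1}, with C_{−1} = IV.
P[0]: D(K, 1E) = 0A; 0A ⊕ BD = B7.
P[1]: D(K, 83) = 97; 97 ⊕ 1E = 89.
P[2]: D(K, C6) = D2; D2 ⊕ 83 = 51.
P[3]: D(K, 7A) = 6E; 6E ⊕ C6 = A8.
P[4]: D(K, 49) = 5D; 5D ⊕ 7A = 27.

P[0] = B7, P[1] = 89, P[2] = 51, P[3] = A8, P[4] = 27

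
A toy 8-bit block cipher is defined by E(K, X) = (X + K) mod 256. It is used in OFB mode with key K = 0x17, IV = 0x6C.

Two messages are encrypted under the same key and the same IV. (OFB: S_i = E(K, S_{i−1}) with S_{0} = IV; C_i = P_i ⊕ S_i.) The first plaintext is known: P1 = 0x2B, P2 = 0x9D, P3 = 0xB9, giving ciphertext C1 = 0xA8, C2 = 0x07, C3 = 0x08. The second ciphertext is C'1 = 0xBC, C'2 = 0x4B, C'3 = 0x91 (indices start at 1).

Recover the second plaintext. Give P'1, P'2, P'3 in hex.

In OFB with a reused IV, both messages share the same keystream S_i, so C_i ⊕ C'_i = P_i ⊕ P'_i and thus P'_i = P_i ⊕ C_i ⊕ C'_i.
P'1: 0x2B ⊕ 0xA8 ⊕ 0xBC = 0x3F.
P'2: 0x9D ⊕ 0x07 ⊕ 0x4B = 0xD1.
P'3: 0xB9 ⊕ 0x08 ⊕ 0x91 = 0x20.

P'1 = 0x3F, P'2 = 0xD1, P'3 = 0x20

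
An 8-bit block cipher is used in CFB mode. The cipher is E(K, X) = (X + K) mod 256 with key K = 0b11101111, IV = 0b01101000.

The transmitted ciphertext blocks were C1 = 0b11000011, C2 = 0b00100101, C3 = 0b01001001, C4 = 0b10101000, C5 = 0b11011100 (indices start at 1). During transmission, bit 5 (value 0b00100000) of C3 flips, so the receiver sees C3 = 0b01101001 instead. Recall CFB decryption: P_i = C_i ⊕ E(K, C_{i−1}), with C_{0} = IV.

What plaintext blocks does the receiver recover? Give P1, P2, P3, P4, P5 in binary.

Only C3 changed, to 0b01101001. In CFB, a change in C_i flips the same bit in P_i and garbles P_{i+1}. Decrypting the received ciphertext:
P1: E(K, 0b01101000) = 0b01010111; 0b11000011 ⊕ 0b01010111 = 0b10010100.
P2: E(K, 0b11000011) = 0b10110010; 0b00100101 ⊕ 0b10110010 = 0b10010111.
P3: E(K, 0b00100101) = 0b00010100; 0b01101001 ⊕ 0b00010100 = 0b01111101.
P4: E(K, 0b01101001) = 0b01011000; 0b10101000 ⊕ 0b01011000 = 0b11110000.
P5: E(K, 0b10101000) = 0b10010111; 0b11011100 ⊕ 0b10010111 = 0b01001011.
Blocks that differ from the original plaintext: P3, P4.

P1 = 0b10010100, P2 = 0b10010111, P3 = 0b01111101, P4 = 0b11110000, P5 = 0b01001011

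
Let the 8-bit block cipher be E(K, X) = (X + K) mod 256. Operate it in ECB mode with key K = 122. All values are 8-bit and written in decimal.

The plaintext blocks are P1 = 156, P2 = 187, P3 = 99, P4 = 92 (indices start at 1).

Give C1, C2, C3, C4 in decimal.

C1 = 22, C2 = 53, C3 = 221, C4 = 214

ECB encryption: C_i = E(K, P_i).
C1: E(K, 156) = 22.
C2: E(K, 187) = 53.
C3: E(K, 99) = 221.
C4: E(K, 92) = 214.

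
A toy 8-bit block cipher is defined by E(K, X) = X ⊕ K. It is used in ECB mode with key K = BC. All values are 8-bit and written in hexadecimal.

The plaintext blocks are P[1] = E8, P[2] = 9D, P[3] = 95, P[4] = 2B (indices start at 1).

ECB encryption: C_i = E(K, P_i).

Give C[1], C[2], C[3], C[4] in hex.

C[1]: E(K, E8) = 54.
C[2]: E(K, 9D) = 21.
C[3]: E(K, 95) = 29.
C[4]: E(K, 2B) = 97.

C[1] = 54, C[2] = 21, C[3] = 29, C[4] = 97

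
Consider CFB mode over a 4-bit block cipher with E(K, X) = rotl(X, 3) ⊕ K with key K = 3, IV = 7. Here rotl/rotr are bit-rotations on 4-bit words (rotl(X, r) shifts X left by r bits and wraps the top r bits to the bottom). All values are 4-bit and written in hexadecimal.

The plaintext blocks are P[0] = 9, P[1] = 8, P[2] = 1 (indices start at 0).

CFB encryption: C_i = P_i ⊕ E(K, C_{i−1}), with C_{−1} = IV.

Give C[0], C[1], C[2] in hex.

C[0]: E(K, 7) = 8; 9 ⊕ 8 = 1.
C[1]: E(K, 1) = B; 8 ⊕ B = 3.
C[2]: E(K, 3) = A; 1 ⊕ A = B.

C[0] = 1, C[1] = 3, C[2] = B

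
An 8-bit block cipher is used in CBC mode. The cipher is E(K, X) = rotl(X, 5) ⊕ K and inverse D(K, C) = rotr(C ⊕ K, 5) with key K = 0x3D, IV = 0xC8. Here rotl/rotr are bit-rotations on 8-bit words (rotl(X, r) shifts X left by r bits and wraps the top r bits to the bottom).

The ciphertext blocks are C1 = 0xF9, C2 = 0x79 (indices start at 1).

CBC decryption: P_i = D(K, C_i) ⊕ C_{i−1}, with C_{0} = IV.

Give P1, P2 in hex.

P1: D(K, 0xF9) = 0x26; 0x26 ⊕ 0xC8 = 0xEE.
P2: D(K, 0x79) = 0x22; 0x22 ⊕ 0xF9 = 0xDB.

P1 = 0xEE, P2 = 0xDB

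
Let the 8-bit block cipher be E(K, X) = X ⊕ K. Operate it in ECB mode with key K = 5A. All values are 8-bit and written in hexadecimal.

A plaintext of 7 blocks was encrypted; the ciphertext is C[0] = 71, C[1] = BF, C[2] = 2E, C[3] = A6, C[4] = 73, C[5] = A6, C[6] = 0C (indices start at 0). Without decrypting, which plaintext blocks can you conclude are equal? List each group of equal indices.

ECB encrypts each block independently with the same key, so equal ciphertext blocks imply equal plaintext blocks.
C[3] = C[5] = A6, so P[3] = P[5].

P[3] = P[5]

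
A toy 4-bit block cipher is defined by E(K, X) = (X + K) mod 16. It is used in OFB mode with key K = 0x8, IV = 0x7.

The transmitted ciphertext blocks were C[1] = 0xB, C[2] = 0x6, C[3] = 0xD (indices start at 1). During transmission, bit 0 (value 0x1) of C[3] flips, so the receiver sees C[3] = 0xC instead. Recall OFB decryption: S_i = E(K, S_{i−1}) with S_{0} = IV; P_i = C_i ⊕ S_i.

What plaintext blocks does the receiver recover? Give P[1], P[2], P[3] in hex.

P[1] = 0x4, P[2] = 0x1, P[3] = 0x3

Only C[3] changed, to 0xC. In OFB, a change in C_i flips the same bit in P_i only; the keystream is unaffected. Decrypting the received ciphertext:
P[1]: S = E(K, 0x7) = 0xF; 0xB ⊕ 0xF = 0x4.
P[2]: S = E(K, 0xF) = 0x7; 0x6 ⊕ 0x7 = 0x1.
P[3]: S = E(K, 0x7) = 0xF; 0xC ⊕ 0xF = 0x3.
Blocks that differ from the original plaintext: P[3].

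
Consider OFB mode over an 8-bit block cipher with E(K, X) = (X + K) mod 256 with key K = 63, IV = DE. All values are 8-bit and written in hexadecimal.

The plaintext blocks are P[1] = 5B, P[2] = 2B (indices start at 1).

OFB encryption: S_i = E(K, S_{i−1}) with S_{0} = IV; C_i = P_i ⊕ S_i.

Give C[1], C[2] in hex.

C[1] = 1A, C[2] = 8F

C[1]: S = E(K, DE) = 41; 5B ⊕ 41 = 1A.
C[2]: S = E(K, 41) = A4; 2B ⊕ A4 = 8F.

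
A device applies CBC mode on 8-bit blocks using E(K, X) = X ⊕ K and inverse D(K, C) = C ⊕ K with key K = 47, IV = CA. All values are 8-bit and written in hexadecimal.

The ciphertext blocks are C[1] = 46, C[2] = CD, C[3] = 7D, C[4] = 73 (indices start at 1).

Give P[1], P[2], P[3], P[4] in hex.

P[1] = CB, P[2] = CC, P[3] = F7, P[4] = 49

CBC decryption: P_i = D(K, C_i) ⊕ C_{i−1}, with C_{0} = IV.
P[1]: D(K, 46) = 01; 01 ⊕ CA = CB.
P[2]: D(K, CD) = 8A; 8A ⊕ 46 = CC.
P[3]: D(K, 7D) = 3A; 3A ⊕ CD = F7.
P[4]: D(K, 73) = 34; 34 ⊕ 7D = 49.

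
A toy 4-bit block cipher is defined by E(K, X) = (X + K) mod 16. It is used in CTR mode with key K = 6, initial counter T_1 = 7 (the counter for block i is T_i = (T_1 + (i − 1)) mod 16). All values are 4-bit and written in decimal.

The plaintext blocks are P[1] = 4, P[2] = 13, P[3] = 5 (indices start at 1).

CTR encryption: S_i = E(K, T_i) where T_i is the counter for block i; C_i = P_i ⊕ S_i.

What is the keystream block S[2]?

C[1]: T = 7, S = E(K, T) = 13; 4 ⊕ 13 = 9.
C[2]: T = 8, S = E(K, T) = 14; 13 ⊕ 14 = 3.
So S[2] = 14.

14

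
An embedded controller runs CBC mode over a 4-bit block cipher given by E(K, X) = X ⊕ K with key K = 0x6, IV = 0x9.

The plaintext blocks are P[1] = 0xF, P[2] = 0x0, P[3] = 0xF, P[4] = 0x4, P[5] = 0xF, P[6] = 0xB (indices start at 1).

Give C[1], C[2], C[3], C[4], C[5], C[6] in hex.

CBC encryption: C_i = E(K, P_i ⊕ C_{i−1}), with C_{0} = IV.
C[1]: P[1] ⊕ 0x9 = 0x6; E(K, 0x6) = 0x0.
C[2]: P[2] ⊕ 0x0 = 0x0; E(K, 0x0) = 0x6.
C[3]: P[3] ⊕ 0x6 = 0x9; E(K, 0x9) = 0xF.
C[4]: P[4] ⊕ 0xF = 0xB; E(K, 0xB) = 0xD.
C[5]: P[5] ⊕ 0xD = 0x2; E(K, 0x2) = 0x4.
C[6]: P[6] ⊕ 0x4 = 0xF; E(K, 0xF) = 0x9.

C[1] = 0x0, C[2] = 0x6, C[3] = 0xF, C[4] = 0xD, C[5] = 0x4, C[6] = 0x9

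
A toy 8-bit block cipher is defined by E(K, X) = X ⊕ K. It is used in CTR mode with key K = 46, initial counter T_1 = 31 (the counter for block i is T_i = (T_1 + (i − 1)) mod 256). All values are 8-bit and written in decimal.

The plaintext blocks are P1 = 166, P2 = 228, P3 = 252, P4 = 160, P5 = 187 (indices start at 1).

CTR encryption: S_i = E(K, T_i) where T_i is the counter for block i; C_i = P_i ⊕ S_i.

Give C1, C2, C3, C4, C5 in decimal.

C1: T = 31, S = E(K, T) = 49; 166 ⊕ 49 = 151.
C2: T = 32, S = E(K, T) = 14; 228 ⊕ 14 = 234.
C3: T = 33, S = E(K, T) = 15; 252 ⊕ 15 = 243.
C4: T = 34, S = E(K, T) = 12; 160 ⊕ 12 = 172.
C5: T = 35, S = E(K, T) = 13; 187 ⊕ 13 = 182.

C1 = 151, C2 = 234, C3 = 243, C4 = 172, C5 = 182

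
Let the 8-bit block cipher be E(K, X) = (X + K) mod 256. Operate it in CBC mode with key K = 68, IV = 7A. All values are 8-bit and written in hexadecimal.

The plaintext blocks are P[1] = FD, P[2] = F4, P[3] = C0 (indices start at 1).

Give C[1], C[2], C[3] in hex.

CBC encryption: C_i = E(K, P_i ⊕ C_{i−1}), with C_{0} = IV.
C[1]: P[1] ⊕ 7A = 87; E(K, 87) = EF.
C[2]: P[2] ⊕ EF = 1B; E(K, 1B) = 83.
C[3]: P[3] ⊕ 83 = 43; E(K, 43) = AB.

C[1] = EF, C[2] = 83, C[3] = AB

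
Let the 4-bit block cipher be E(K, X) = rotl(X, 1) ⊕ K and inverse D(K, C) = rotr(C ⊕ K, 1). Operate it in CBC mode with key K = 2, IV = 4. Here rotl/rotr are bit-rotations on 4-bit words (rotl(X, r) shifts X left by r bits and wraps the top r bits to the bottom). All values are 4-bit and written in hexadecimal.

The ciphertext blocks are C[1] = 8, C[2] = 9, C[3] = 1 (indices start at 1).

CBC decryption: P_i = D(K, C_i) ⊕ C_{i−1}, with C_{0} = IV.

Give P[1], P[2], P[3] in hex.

P[1] = 1, P[2] = 5, P[3] = 0

P[1]: D(K, 8) = 5; 5 ⊕ 4 = 1.
P[2]: D(K, 9) = D; D ⊕ 8 = 5.
P[3]: D(K, 1) = 9; 9 ⊕ 9 = 0.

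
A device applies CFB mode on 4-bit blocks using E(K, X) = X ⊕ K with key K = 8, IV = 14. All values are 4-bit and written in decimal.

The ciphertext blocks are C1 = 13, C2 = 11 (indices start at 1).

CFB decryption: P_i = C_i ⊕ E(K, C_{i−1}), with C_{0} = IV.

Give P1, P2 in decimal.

P1 = 11, P2 = 14

P1: E(K, 14) = 6; 13 ⊕ 6 = 11.
P2: E(K, 13) = 5; 11 ⊕ 5 = 14.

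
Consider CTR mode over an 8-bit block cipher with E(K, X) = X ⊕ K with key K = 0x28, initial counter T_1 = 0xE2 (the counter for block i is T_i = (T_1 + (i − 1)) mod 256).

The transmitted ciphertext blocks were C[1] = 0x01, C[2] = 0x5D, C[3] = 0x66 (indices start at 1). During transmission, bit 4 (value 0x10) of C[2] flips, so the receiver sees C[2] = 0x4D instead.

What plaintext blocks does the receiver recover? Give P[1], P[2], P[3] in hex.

CTR decryption: S_i = E(K, T_i) where T_i is the counter for block i; P_i = C_i ⊕ S_i.
Only C[2] changed, to 0x4D. In CTR, a change in C_i flips the same bit in P_i only; the keystream is unaffected. Decrypting the received ciphertext:
P[1]: T = 0xE2, S = E(K, T) = 0xCA; 0x01 ⊕ 0xCA = 0xCB.
P[2]: T = 0xE3, S = E(K, T) = 0xCB; 0x4D ⊕ 0xCB = 0x86.
P[3]: T = 0xE4, S = E(K, T) = 0xCC; 0x66 ⊕ 0xCC = 0xAA.
Blocks that differ from the original plaintext: P[2].

P[1] = 0xCB, P[2] = 0x86, P[3] = 0xAA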